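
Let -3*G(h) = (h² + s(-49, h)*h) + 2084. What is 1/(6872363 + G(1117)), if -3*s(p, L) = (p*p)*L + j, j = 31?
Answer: 9/3053837864 ≈ 2.9471e-9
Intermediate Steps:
s(p, L) = -31/3 - L*p²/3 (s(p, L) = -((p*p)*L + 31)/3 = -(p²*L + 31)/3 = -(L*p² + 31)/3 = -(31 + L*p²)/3 = -31/3 - L*p²/3)
G(h) = -2084/3 - h²/3 - h*(-31/3 - 2401*h/3)/3 (G(h) = -((h² + (-31/3 - ⅓*h*(-49)²)*h) + 2084)/3 = -((h² + (-31/3 - ⅓*h*2401)*h) + 2084)/3 = -((h² + (-31/3 - 2401*h/3)*h) + 2084)/3 = -((h² + h*(-31/3 - 2401*h/3)) + 2084)/3 = -(2084 + h² + h*(-31/3 - 2401*h/3))/3 = -2084/3 - h²/3 - h*(-31/3 - 2401*h/3)/3)
1/(6872363 + G(1117)) = 1/(6872363 + (-2084/3 + (31/9)*1117 + (2398/9)*1117²)) = 1/(6872363 + (-2084/3 + 34627/9 + (2398/9)*1247689)) = 1/(6872363 + (-2084/3 + 34627/9 + 2991958222/9)) = 1/(6872363 + 2991986597/9) = 1/(3053837864/9) = 9/3053837864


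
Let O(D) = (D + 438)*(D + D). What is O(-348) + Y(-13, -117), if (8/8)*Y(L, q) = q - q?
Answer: -62640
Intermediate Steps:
Y(L, q) = 0 (Y(L, q) = q - q = 0)
O(D) = 2*D*(438 + D) (O(D) = (438 + D)*(2*D) = 2*D*(438 + D))
O(-348) + Y(-13, -117) = 2*(-348)*(438 - 348) + 0 = 2*(-348)*90 + 0 = -62640 + 0 = -62640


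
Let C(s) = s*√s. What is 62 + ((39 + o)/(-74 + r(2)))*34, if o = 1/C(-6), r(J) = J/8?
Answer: 12986/295 - 34*I*√6/2655 ≈ 44.02 - 0.031368*I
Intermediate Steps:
r(J) = J/8 (r(J) = J*(⅛) = J/8)
C(s) = s^(3/2)
o = I*√6/36 (o = 1/((-6)^(3/2)) = 1/(-6*I*√6) = I*√6/36 ≈ 0.068041*I)
62 + ((39 + o)/(-74 + r(2)))*34 = 62 + ((39 + I*√6/36)/(-74 + (⅛)*2))*34 = 62 + ((39 + I*√6/36)/(-74 + ¼))*34 = 62 + ((39 + I*√6/36)/(-295/4))*34 = 62 + ((39 + I*√6/36)*(-4/295))*34 = 62 + (-156/295 - I*√6/2655)*34 = 62 + (-5304/295 - 34*I*√6/2655) = 12986/295 - 34*I*√6/2655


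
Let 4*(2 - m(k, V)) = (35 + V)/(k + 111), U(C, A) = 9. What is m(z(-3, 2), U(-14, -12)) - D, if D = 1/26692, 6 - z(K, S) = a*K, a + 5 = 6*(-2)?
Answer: 146803/80076 ≈ 1.8333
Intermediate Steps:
a = -17 (a = -5 + 6*(-2) = -5 - 12 = -17)
z(K, S) = 6 + 17*K (z(K, S) = 6 - (-17)*K = 6 + 17*K)
m(k, V) = 2 - (35 + V)/(4*(111 + k)) (m(k, V) = 2 - (35 + V)/(4*(k + 111)) = 2 - (35 + V)/(4*(111 + k)))
D = 1/26692 ≈ 3.7464e-5
m(z(-3, 2), U(-14, -12)) - D = (853 - 1*9 + 8*(6 + 17*(-3)))/(4*(111 + (6 + 17*(-3)))) - 1*1/26692 = (853 - 9 + 8*(6 - 51))/(4*(111 + (6 - 51))) - 1/26692 = (853 - 9 + 8*(-45))/(4*(111 - 45)) - 1/26692 = (¼)*(853 - 9 - 360)/66 - 1/26692 = (¼)*(1/66)*484 - 1/26692 = 11/6 - 1/26692 = 146803/80076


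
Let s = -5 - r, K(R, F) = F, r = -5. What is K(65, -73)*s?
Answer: 0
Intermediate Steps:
s = 0 (s = -5 - 1*(-5) = -5 + 5 = 0)
K(65, -73)*s = -73*0 = 0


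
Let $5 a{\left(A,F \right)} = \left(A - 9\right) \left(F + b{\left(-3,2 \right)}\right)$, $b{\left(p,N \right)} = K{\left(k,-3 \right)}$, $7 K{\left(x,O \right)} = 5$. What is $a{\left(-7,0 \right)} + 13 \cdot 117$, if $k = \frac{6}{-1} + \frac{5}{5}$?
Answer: $\frac{10631}{7} \approx 1518.7$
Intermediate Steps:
$k = -5$ ($k = 6 \left(-1\right) + 5 \cdot \frac{1}{5} = -6 + 1 = -5$)
$K{\left(x,O \right)} = \frac{5}{7}$ ($K{\left(x,O \right)} = \frac{1}{7} \cdot 5 = \frac{5}{7}$)
$b{\left(p,N \right)} = \frac{5}{7}$
$a{\left(A,F \right)} = \frac{\left(-9 + A\right) \left(\frac{5}{7} + F\right)}{5}$ ($a{\left(A,F \right)} = \frac{\left(A - 9\right) \left(F + \frac{5}{7}\right)}{5} = \frac{\left(-9 + A\right) \left(\frac{5}{7} + F\right)}{5}$)
$a{\left(-7,0 \right)} + 13 \cdot 117 = \left(- \frac{9}{7} - 0 + \frac{1}{7} \left(-7\right) + \frac{1}{5} \left(-7\right) 0\right) + 13 \cdot 117 = \left(- \frac{9}{7} + 0 - 1 + 0\right) + 1521 = - \frac{16}{7} + 1521 = \frac{10631}{7}$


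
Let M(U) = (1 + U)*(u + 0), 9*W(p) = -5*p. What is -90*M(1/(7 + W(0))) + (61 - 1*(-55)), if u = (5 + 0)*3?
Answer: -9988/7 ≈ -1426.9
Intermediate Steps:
W(p) = -5*p/9 (W(p) = (-5*p)/9 = -5*p/9)
u = 15 (u = 5*3 = 15)
M(U) = 15 + 15*U (M(U) = (1 + U)*(15 + 0) = (1 + U)*15 = 15 + 15*U)
-90*M(1/(7 + W(0))) + (61 - 1*(-55)) = -90*(15 + 15/(7 - 5/9*0)) + (61 - 1*(-55)) = -90*(15 + 15/(7 + 0)) + (61 + 55) = -90*(15 + 15/7) + 116 = -90*120/7 + 116 = -10800/7 + 116 = -9988/7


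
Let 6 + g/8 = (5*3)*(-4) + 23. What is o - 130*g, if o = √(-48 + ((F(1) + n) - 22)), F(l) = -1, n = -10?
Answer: 44720 + 9*I ≈ 44720.0 + 9.0*I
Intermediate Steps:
o = 9*I (o = √(-48 + ((-1 - 10) - 22)) = √(-48 + (-11 - 22)) = √(-48 - 33) = √(-81) = 9*I ≈ 9.0*I)
g = -344 (g = -48 + 8*((5*3)*(-4) + 23) = -48 + 8*(15*(-4) + 23) = -48 + 8*(-60 + 23) = -48 + 8*(-37) = -48 - 296 = -344)
o - 130*g = 9*I - 130*(-344) = 9*I + 44720 = 44720 + 9*I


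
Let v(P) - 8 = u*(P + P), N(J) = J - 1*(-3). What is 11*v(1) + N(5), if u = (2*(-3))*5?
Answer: -564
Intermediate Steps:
N(J) = 3 + J (N(J) = J + 3 = 3 + J)
u = -30 (u = -6*5 = -30)
v(P) = 8 - 60*P (v(P) = 8 - 30*(P + P) = 8 - 60*P)
11*v(1) + N(5) = 11*(8 - 60*1) + (3 + 5) = 11*(8 - 60) + 8 = 11*(-52) + 8 = -572 + 8 = -564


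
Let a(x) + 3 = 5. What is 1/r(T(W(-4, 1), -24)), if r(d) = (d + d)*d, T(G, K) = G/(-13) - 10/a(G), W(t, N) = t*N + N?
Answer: 169/7688 ≈ 0.021982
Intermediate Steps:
a(x) = 2 (a(x) = -3 + 5 = 2)
W(t, N) = N + N*t (W(t, N) = N*t + N = N + N*t)
T(G, K) = -5 - G/13 (T(G, K) = G/(-13) - 10/2 = G*(-1/13) - 10*½ = -G/13 - 5 = -5 - G/13)
r(d) = 2*d² (r(d) = (2*d)*d = 2*d²)
1/r(T(W(-4, 1), -24)) = 1/(2*(-5 - (1 - 4)/13)²) = 1/(2*(-5 - (-3)/13)²) = 1/(2*(-5 - 1/13*(-3))²) = 1/(2*(-5 + 3/13)²) = 1/(2*(-62/13)²) = 1/(2*(3844/169)) = 1/(7688/169) = 169/7688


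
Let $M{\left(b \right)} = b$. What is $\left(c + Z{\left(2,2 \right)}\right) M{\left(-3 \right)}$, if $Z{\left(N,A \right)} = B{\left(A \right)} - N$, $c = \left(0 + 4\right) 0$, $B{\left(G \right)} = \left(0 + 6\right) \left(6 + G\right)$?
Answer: $-138$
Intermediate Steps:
$B{\left(G \right)} = 36 + 6 G$ ($B{\left(G \right)} = 6 \left(6 + G\right) = 36 + 6 G$)
$c = 0$ ($c = 4 \cdot 0 = 0$)
$Z{\left(N,A \right)} = 36 - N + 6 A$ ($Z{\left(N,A \right)} = \left(36 + 6 A\right) - N = 36 - N + 6 A$)
$\left(c + Z{\left(2,2 \right)}\right) M{\left(-3 \right)} = \left(0 + \left(36 - 2 + 6 \cdot 2\right)\right) \left(-3\right) = \left(0 + \left(36 - 2 + 12\right)\right) \left(-3\right) = \left(0 + 46\right) \left(-3\right) = 46 \left(-3\right) = -138$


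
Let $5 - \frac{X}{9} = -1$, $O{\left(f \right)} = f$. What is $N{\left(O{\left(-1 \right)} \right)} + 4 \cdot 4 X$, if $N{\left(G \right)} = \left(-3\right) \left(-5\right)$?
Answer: $879$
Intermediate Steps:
$N{\left(G \right)} = 15$
$X = 54$ ($X = 45 - -9 = 45 + 9 = 54$)
$N{\left(O{\left(-1 \right)} \right)} + 4 \cdot 4 X = 15 + 4 \cdot 4 \cdot 54 = 15 + 16 \cdot 54 = 15 + 864 = 879$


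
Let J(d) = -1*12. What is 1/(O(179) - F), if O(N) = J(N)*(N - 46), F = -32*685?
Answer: 1/20324 ≈ 4.9203e-5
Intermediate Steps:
F = -21920
J(d) = -12
O(N) = 552 - 12*N (O(N) = -12*(N - 46) = -12*(-46 + N) = 552 - 12*N)
1/(O(179) - F) = 1/((552 - 12*179) - 1*(-21920)) = 1/((552 - 2148) + 21920) = 1/(-1596 + 21920) = 1/20324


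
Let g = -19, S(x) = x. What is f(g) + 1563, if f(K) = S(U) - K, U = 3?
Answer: 1585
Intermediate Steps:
f(K) = 3 - K
f(g) + 1563 = (3 - 1*(-19)) + 1563 = (3 + 19) + 1563 = 22 + 1563 = 1585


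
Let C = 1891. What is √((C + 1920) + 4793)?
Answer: 6*√239 ≈ 92.758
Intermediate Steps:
√((C + 1920) + 4793) = √((1891 + 1920) + 4793) = √(3811 + 4793) = √8604 = 6*√239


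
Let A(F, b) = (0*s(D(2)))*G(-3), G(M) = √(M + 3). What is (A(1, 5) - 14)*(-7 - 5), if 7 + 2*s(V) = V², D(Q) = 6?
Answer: 168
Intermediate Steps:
s(V) = -7/2 + V²/2
G(M) = √(3 + M)
A(F, b) = 0 (A(F, b) = (0*(-7/2 + (½)*6²))*√(3 - 3) = (0*(-7/2 + (½)*36))*√0 = (0*(-7/2 + 18))*0 = (0*(29/2))*0 = 0*0 = 0)
(A(1, 5) - 14)*(-7 - 5) = (0 - 14)*(-7 - 5) = -14*(-12) = 168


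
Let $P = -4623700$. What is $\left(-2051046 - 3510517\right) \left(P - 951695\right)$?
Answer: $31007910542385$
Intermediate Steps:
$\left(-2051046 - 3510517\right) \left(P - 951695\right) = \left(-2051046 - 3510517\right) \left(-4623700 - 951695\right) = \left(-5561563\right) \left(-5575395\right) = 31007910542385$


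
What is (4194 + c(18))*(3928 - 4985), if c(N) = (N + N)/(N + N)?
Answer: -4434115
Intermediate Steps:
c(N) = 1 (c(N) = (2*N)/((2*N)) = (2*N)*(1/(2*N)) = 1)
(4194 + c(18))*(3928 - 4985) = (4194 + 1)*(3928 - 4985) = 4195*(-1057) = -4434115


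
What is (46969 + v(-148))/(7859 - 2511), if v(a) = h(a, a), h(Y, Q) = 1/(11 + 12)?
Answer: 270072/30751 ≈ 8.7825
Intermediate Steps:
h(Y, Q) = 1/23
v(a) = 1/23
(46969 + v(-148))/(7859 - 2511) = (46969 + 1/23)/(7859 - 2511) = (1080288/23)/5348 = (1080288/23)*(1/5348) = 270072/30751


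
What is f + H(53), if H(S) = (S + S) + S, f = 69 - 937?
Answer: -709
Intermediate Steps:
f = -868
H(S) = 3*S (H(S) = 2*S + S = 3*S)
f + H(53) = -868 + 3*53 = -868 + 159 = -709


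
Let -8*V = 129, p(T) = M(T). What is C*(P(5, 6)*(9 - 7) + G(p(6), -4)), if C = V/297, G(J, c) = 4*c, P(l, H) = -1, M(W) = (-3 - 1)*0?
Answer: 43/44 ≈ 0.97727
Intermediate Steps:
M(W) = 0 (M(W) = -4*0 = 0)
p(T) = 0
V = -129/8 (V = -⅛*129 = -129/8 ≈ -16.125)
C = -43/792 (C = -129/8/297 = -129/8*1/297 = -43/792 ≈ -0.054293)
C*(P(5, 6)*(9 - 7) + G(p(6), -4)) = -43*(-(9 - 7) + 4*(-4))/792 = -43*(-1*2 - 16)/792 = -43*(-2 - 16)/792 = -43/792*(-18) = 43/44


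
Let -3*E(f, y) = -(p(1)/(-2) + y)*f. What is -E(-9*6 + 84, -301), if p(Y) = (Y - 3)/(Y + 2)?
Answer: 9020/3 ≈ 3006.7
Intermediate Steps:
p(Y) = (-3 + Y)/(2 + Y)
E(f, y) = f*(⅓ + y)/3 (E(f, y) = -(-1)*(((-3 + 1)/(2 + 1))/(-2) + y)*f/3 = -(-1)*((-2/3)*(-½) + y)*f/3 = -(-1)*(((⅓)*(-2))*(-½) + y)*f/3 = -(-1)*(-⅔*(-½) + y)*f/3 = -(-1)*(⅓ + y)*f/3 = -(-1)*f*(⅓ + y)/3 = f*(⅓ + y)/3)
-E(-9*6 + 84, -301) = -(-9*6 + 84)*(1 + 3*(-301))/9 = -(-54 + 84)*(1 - 903)/9 = -30*(-902)/9 = -1*(-9020/3) = 9020/3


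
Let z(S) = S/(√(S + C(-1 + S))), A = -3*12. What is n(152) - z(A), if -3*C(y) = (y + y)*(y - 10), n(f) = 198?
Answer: 198 - 18*I*√10758/1793 ≈ 198.0 - 1.0413*I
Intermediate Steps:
A = -36
C(y) = -2*y*(-10 + y)/3 (C(y) = -(y + y)*(y - 10)/3 = -2*y*(-10 + y)/3)
z(S) = S/√(S + 2*(-1 + S)*(11 - S)/3) (z(S) = S/(√(S + 2*(-1 + S)*(10 - (-1 + S))/3)) = S/(√(S + 2*(-1 + S)*(10 + (1 - S))/3)) = S/(√(S + 2*(-1 + S)*(11 - S)/3)) = S/√(S + 2*(-1 + S)*(11 - S)/3))
n(152) - z(A) = 198 - (-36)*√3/√(-22 - 2*(-36)² + 27*(-36)) = 198 - (-36)*√3/√(-22 - 2*1296 - 972) = 198 - (-36)*√3/√(-22 - 2592 - 972) = 198 - (-36)*√3/√(-3586) = 198 - (-36)*√3*(-I*√3586/3586) = 198 - 18*I*√10758/1793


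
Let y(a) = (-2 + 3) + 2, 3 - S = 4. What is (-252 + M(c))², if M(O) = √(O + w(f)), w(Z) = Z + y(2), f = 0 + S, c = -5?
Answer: (252 - I*√3)² ≈ 63501.0 - 873.0*I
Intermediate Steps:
S = -1 (S = 3 - 1*4 = 3 - 4 = -1)
y(a) = 3 (y(a) = 1 + 2 = 3)
f = -1 (f = 0 - 1 = -1)
w(Z) = 3 + Z (w(Z) = Z + 3 = 3 + Z)
M(O) = √(2 + O) (M(O) = √(O + (3 - 1)) = √(O + 2) = √(2 + O))
(-252 + M(c))² = (-252 + √(2 - 5))² = (-252 + √(-3))² = (-252 + I*√3)²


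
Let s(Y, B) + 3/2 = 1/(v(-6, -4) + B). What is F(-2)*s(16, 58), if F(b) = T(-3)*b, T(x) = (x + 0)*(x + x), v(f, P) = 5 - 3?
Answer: 267/5 ≈ 53.400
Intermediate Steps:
v(f, P) = 2
s(Y, B) = -3/2 + 1/(2 + B)
T(x) = 2*x**2 (T(x) = x*(2*x) = 2*x**2)
F(b) = 18*b (F(b) = (2*(-3)**2)*b = (2*9)*b = 18*b)
F(-2)*s(16, 58) = (18*(-2))*((-4 - 3*58)/(2*(2 + 58))) = -18*(-4 - 174)/60 = -18*(-178)/60 = -36*(-89/60) = 267/5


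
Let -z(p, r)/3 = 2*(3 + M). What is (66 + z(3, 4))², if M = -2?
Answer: 3600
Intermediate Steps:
z(p, r) = -6 (z(p, r) = -6*(3 - 2) = -6)
(66 + z(3, 4))² = (66 - 6)² = 60² = 3600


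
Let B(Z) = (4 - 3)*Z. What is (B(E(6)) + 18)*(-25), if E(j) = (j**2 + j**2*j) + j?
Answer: -6900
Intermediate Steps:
E(j) = j + j**2 + j**3 (E(j) = (j**2 + j**3) + j = j + j**2 + j**3)
B(Z) = Z (B(Z) = 1*Z = Z)
(B(E(6)) + 18)*(-25) = (6*(1 + 6 + 6**2) + 18)*(-25) = (6*(1 + 6 + 36) + 18)*(-25) = (6*43 + 18)*(-25) = (258 + 18)*(-25) = 276*(-25) = -6900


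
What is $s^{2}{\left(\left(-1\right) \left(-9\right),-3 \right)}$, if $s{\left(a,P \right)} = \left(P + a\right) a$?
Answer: $2916$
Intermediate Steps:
$s{\left(a,P \right)} = a \left(P + a\right)$
$s^{2}{\left(\left(-1\right) \left(-9\right),-3 \right)} = \left(\left(-1\right) \left(-9\right) \left(-3 - -9\right)\right)^{2} = \left(9 \left(-3 + 9\right)\right)^{2} = \left(9 \cdot 6\right)^{2} = 54^{2} = 2916$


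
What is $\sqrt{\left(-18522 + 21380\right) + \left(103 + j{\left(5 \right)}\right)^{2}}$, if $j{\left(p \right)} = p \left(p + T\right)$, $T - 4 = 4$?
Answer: $\sqrt{31082} \approx 176.3$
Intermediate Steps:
$T = 8$ ($T = 4 + 4 = 8$)
$j{\left(p \right)} = p \left(8 + p\right)$ ($j{\left(p \right)} = p \left(p + 8\right) = p \left(8 + p\right)$)
$\sqrt{\left(-18522 + 21380\right) + \left(103 + j{\left(5 \right)}\right)^{2}} = \sqrt{\left(-18522 + 21380\right) + \left(103 + 5 \left(8 + 5\right)\right)^{2}} = \sqrt{2858 + \left(103 + 5 \cdot 13\right)^{2}} = \sqrt{2858 + \left(103 + 65\right)^{2}} = \sqrt{2858 + 168^{2}} = \sqrt{2858 + 28224} = \sqrt{31082}$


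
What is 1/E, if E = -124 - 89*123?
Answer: -1/11071 ≈ -9.0326e-5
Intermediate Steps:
E = -11071 (E = -124 - 10947 = -11071)
1/E = 1/(-11071) = -1/11071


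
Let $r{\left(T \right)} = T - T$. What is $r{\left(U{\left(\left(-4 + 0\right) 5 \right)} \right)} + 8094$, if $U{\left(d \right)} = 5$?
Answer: $8094$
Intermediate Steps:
$r{\left(T \right)} = 0$
$r{\left(U{\left(\left(-4 + 0\right) 5 \right)} \right)} + 8094 = 0 + 8094 = 8094$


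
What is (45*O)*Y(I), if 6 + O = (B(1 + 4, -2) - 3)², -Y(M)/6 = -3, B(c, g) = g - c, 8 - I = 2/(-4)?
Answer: 76140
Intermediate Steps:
I = 17/2 (I = 8 - 2/(-4) = 8 - 2*(-1)/4 = 8 - 1*(-½) = 8 + ½ = 17/2 ≈ 8.5000)
Y(M) = 18 (Y(M) = -6*(-3) = 18)
O = 94 (O = -6 + ((-2 - (1 + 4)) - 3)² = -6 + ((-2 - 1*5) - 3)² = -6 + ((-2 - 5) - 3)² = -6 + (-7 - 3)² = -6 + (-10)² = -6 + 100 = 94)
(45*O)*Y(I) = (45*94)*18 = 4230*18 = 76140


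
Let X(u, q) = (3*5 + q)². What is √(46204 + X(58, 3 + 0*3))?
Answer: 8*√727 ≈ 215.70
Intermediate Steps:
X(u, q) = (15 + q)²
√(46204 + X(58, 3 + 0*3)) = √(46204 + (15 + (3 + 0*3))²) = √(46204 + (15 + (3 + 0))²) = √(46204 + (15 + 3)²) = √(46204 + 18²) = √(46204 + 324) = √46528 = 8*√727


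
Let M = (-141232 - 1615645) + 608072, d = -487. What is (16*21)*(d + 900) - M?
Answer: 1287573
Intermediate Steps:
M = -1148805 (M = -1756877 + 608072 = -1148805)
(16*21)*(d + 900) - M = (16*21)*(-487 + 900) - 1*(-1148805) = 336*413 + 1148805 = 138768 + 1148805 = 1287573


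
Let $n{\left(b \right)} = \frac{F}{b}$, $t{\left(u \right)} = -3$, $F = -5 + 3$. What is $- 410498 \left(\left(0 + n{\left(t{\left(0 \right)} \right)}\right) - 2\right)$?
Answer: $\frac{1641992}{3} \approx 5.4733 \cdot 10^{5}$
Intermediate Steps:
$F = -2$
$n{\left(b \right)} = - \frac{2}{b}$
$- 410498 \left(\left(0 + n{\left(t{\left(0 \right)} \right)}\right) - 2\right) = - 410498 \left(\left(0 - \frac{2}{-3}\right) - 2\right) = - 410498 \left(\left(0 - - \frac{2}{3}\right) - 2\right) = - 410498 \left(\left(0 + \frac{2}{3}\right) - 2\right) = - 410498 \left(\frac{2}{3} - 2\right) = \left(-410498\right) \left(- \frac{4}{3}\right) = \frac{1641992}{3}$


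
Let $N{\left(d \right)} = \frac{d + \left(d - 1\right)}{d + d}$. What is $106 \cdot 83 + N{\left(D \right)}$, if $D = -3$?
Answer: $\frac{52795}{6} \approx 8799.2$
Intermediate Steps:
$N{\left(d \right)} = \frac{-1 + 2 d}{2 d}$ ($N{\left(d \right)} = \frac{d + \left(-1 + d\right)}{2 d} = \left(-1 + 2 d\right) \frac{1}{2 d} = \frac{-1 + 2 d}{2 d}$)
$106 \cdot 83 + N{\left(D \right)} = 106 \cdot 83 + \frac{- \frac{1}{2} - 3}{-3} = 8798 - - \frac{7}{6} = 8798 + \frac{7}{6} = \frac{52795}{6}$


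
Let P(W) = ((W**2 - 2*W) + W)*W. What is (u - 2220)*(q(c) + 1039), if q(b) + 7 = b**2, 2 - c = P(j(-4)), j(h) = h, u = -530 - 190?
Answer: -22802640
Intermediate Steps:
u = -720
P(W) = W*(W**2 - W) (P(W) = (W**2 - W)*W = W*(W**2 - W))
c = 82 (c = 2 - (-4)**2*(-1 - 4) = 2 - 16*(-5) = 2 - 1*(-80) = 2 + 80 = 82)
q(b) = -7 + b**2
(u - 2220)*(q(c) + 1039) = (-720 - 2220)*((-7 + 82**2) + 1039) = -2940*((-7 + 6724) + 1039) = -2940*(6717 + 1039) = -2940*7756 = -22802640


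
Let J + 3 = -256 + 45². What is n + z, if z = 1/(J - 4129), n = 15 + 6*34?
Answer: 517496/2363 ≈ 219.00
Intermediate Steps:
J = 1766 (J = -3 + (-256 + 45²) = -3 + (-256 + 2025) = -3 + 1769 = 1766)
n = 219 (n = 15 + 204 = 219)
z = -1/2363 (z = 1/(1766 - 4129) = 1/(-2363) = -1/2363 ≈ -0.00042319)
n + z = 219 - 1/2363 = 517496/2363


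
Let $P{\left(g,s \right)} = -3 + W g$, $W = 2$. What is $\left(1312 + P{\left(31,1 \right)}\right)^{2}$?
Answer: $1879641$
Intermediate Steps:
$P{\left(g,s \right)} = -3 + 2 g$
$\left(1312 + P{\left(31,1 \right)}\right)^{2} = \left(1312 + \left(-3 + 2 \cdot 31\right)\right)^{2} = \left(1312 + \left(-3 + 62\right)\right)^{2} = \left(1312 + 59\right)^{2} = 1371^{2} = 1879641$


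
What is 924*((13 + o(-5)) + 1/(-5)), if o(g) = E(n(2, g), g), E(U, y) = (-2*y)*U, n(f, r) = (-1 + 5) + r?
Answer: 12936/5 ≈ 2587.2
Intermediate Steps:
n(f, r) = 4 + r
E(U, y) = -2*U*y
o(g) = -2*g*(4 + g) (o(g) = -2*(4 + g)*g = -2*g*(4 + g))
924*((13 + o(-5)) + 1/(-5)) = 924*((13 - 2*(-5)*(4 - 5)) + 1/(-5)) = 924*((13 - 2*(-5)*(-1)) + 1*(-⅕)) = 924*((13 - 10) - ⅕) = 924*(3 - ⅕) = 924*(14/5) = 12936/5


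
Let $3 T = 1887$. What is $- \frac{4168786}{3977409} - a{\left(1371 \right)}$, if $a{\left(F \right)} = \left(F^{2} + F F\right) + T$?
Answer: $- \frac{14954708019385}{3977409} \approx -3.7599 \cdot 10^{6}$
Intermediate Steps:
$T = 629$ ($T = \frac{1}{3} \cdot 1887 = 629$)
$a{\left(F \right)} = 629 + 2 F^{2}$ ($a{\left(F \right)} = \left(F^{2} + F F\right) + 629 = \left(F^{2} + F^{2}\right) + 629 = 2 F^{2} + 629 = 629 + 2 F^{2}$)
$- \frac{4168786}{3977409} - a{\left(1371 \right)} = - \frac{4168786}{3977409} - \left(629 + 2 \cdot 1371^{2}\right) = \left(-4168786\right) \frac{1}{3977409} - \left(629 + 2 \cdot 1879641\right) = - \frac{4168786}{3977409} - \left(629 + 3759282\right) = - \frac{4168786}{3977409} - 3759911 = - \frac{14954708019385}{3977409}$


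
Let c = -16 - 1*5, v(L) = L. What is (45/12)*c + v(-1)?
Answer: -319/4 ≈ -79.750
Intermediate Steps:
c = -21 (c = -16 - 5 = -21)
(45/12)*c + v(-1) = (45/12)*(-21) - 1 = (45*(1/12))*(-21) - 1 = (15/4)*(-21) - 1 = -315/4 - 1 = -319/4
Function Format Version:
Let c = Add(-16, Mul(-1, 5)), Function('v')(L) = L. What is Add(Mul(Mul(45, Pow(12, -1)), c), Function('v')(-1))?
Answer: Rational(-319, 4) ≈ -79.750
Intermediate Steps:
c = -21 (c = Add(-16, -5) = -21)
Add(Mul(Mul(45, Pow(12, -1)), c), Function('v')(-1)) = Add(Mul(Mul(45, Pow(12, -1)), -21), -1) = Add(Mul(Mul(45, Rational(1, 12)), -21), -1) = Add(Mul(Rational(15, 4), -21), -1) = Add(Rational(-315, 4), -1) = Rational(-319, 4)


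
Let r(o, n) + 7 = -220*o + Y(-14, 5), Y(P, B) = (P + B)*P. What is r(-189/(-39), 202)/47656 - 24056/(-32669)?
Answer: 159352881/222410552 ≈ 0.71648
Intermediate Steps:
Y(P, B) = P*(B + P) (Y(P, B) = (B + P)*P = P*(B + P))
r(o, n) = 119 - 220*o (r(o, n) = -7 + (-220*o - 14*(5 - 14)) = -7 + (-220*o - 14*(-9)) = -7 + (-220*o + 126) = -7 + (126 - 220*o) = 119 - 220*o)
r(-189/(-39), 202)/47656 - 24056/(-32669) = (119 - (-41580)/(-39))/47656 - 24056/(-32669) = (119 - (-41580)*(-1)/39)*(1/47656) - 24056*(-1/32669) = (119 - 220*63/13)*(1/47656) + 24056/32669 = (119 - 13860/13)*(1/47656) + 24056/32669 = -12313/13*1/47656 + 24056/32669 = -1759/88504 + 24056/32669 = 159352881/222410552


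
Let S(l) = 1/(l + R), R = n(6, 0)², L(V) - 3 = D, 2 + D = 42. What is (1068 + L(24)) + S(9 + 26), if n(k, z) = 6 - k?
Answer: 38886/35 ≈ 1111.0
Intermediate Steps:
D = 40 (D = -2 + 42 = 40)
L(V) = 43 (L(V) = 3 + 40 = 43)
R = 0 (R = (6 - 1*6)² = (6 - 6)² = 0² = 0)
S(l) = 1/l (S(l) = 1/(l + 0) = 1/l)
(1068 + L(24)) + S(9 + 26) = (1068 + 43) + 1/(9 + 26) = 1111 + 1/35 = 38886/35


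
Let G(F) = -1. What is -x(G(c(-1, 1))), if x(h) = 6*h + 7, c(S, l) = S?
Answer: -1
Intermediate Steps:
x(h) = 7 + 6*h
-x(G(c(-1, 1))) = -(7 + 6*(-1)) = -(7 - 6) = -1*1 = -1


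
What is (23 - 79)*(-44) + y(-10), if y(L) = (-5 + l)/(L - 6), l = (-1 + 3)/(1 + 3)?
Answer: 78857/32 ≈ 2464.3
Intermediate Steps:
l = ½ (l = 2/4 = 2*(¼) = ½ ≈ 0.50000)
y(L) = -9/(2*(-6 + L)) (y(L) = (-5 + ½)/(L - 6) = -9/(2*(-6 + L)))
(23 - 79)*(-44) + y(-10) = (23 - 79)*(-44) - 9/(-12 + 2*(-10)) = -56*(-44) - 9/(-12 - 20) = 2464 - 9/(-32) = 2464 - 9*(-1/32) = 2464 + 9/32 = 78857/32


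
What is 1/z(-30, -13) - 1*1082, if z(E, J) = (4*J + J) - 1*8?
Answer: -78987/73 ≈ -1082.0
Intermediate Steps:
z(E, J) = -8 + 5*J (z(E, J) = 5*J - 8 = -8 + 5*J)
1/z(-30, -13) - 1*1082 = 1/(-8 + 5*(-13)) - 1*1082 = 1/(-8 - 65) - 1082 = 1/(-73) - 1082 = -1/73 - 1082 = -78987/73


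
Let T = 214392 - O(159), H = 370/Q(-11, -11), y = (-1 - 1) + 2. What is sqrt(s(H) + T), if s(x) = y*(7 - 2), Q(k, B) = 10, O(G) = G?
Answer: sqrt(214233) ≈ 462.85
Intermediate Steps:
y = 0 (y = -2 + 2 = 0)
H = 37 (H = 370/10 = 370*(1/10) = 37)
s(x) = 0 (s(x) = 0*(7 - 2) = 0*5 = 0)
T = 214233 (T = 214392 - 1*159 = 214392 - 159 = 214233)
sqrt(s(H) + T) = sqrt(0 + 214233) = sqrt(214233)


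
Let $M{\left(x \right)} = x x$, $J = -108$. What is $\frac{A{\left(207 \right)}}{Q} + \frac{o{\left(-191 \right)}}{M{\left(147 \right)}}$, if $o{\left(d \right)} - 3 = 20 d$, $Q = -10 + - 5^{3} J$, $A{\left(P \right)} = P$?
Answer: $- \frac{47018267}{291505410} \approx -0.16129$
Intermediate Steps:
$M{\left(x \right)} = x^{2}$
$Q = 13490$ ($Q = -10 + - 5^{3} \left(-108\right) = -10 + \left(-1\right) 125 \left(-108\right) = -10 - -13500 = -10 + 13500 = 13490$)
$o{\left(d \right)} = 3 + 20 d$
$\frac{A{\left(207 \right)}}{Q} + \frac{o{\left(-191 \right)}}{M{\left(147 \right)}} = \frac{207}{13490} + \frac{3 + 20 \left(-191\right)}{147^{2}} = 207 \cdot \frac{1}{13490} + \frac{3 - 3820}{21609} = \frac{207}{13490} - \frac{3817}{21609} = - \frac{47018267}{291505410}$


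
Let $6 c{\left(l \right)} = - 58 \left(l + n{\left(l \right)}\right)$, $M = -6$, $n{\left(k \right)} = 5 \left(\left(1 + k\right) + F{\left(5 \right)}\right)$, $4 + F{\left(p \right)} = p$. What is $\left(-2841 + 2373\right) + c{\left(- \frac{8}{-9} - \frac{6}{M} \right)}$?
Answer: $- \frac{6068}{9} \approx -674.22$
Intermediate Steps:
$F{\left(p \right)} = -4 + p$
$n{\left(k \right)} = 10 + 5 k$ ($n{\left(k \right)} = 5 \left(\left(1 + k\right) + \left(-4 + 5\right)\right) = 5 \left(\left(1 + k\right) + 1\right) = 5 \left(2 + k\right) = 10 + 5 k$)
$c{\left(l \right)} = - \frac{290}{3} - 58 l$ ($c{\left(l \right)} = \frac{\left(-58\right) \left(l + \left(10 + 5 l\right)\right)}{6} = \frac{\left(-58\right) \left(10 + 6 l\right)}{6} = \frac{-580 - 348 l}{6} = - \frac{290}{3} - 58 l$)
$\left(-2841 + 2373\right) + c{\left(- \frac{8}{-9} - \frac{6}{M} \right)} = \left(-2841 + 2373\right) - \left(\frac{290}{3} + 58 \left(- \frac{8}{-9} - \frac{6}{-6}\right)\right) = -468 - \left(\frac{290}{3} + 58 \left(\left(-8\right) \left(- \frac{1}{9}\right) - -1\right)\right) = -468 - \left(\frac{290}{3} + 58 \left(\frac{8}{9} + 1\right)\right) = -468 - \frac{1856}{9} = - \frac{6068}{9}$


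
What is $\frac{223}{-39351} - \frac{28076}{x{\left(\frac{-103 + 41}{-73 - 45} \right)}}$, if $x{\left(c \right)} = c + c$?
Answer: $- \frac{32592157855}{1219881} \approx -26718.0$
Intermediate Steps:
$x{\left(c \right)} = 2 c$
$\frac{223}{-39351} - \frac{28076}{x{\left(\frac{-103 + 41}{-73 - 45} \right)}} = \frac{223}{-39351} - \frac{28076}{2 \frac{-103 + 41}{-73 - 45}} = 223 \left(- \frac{1}{39351}\right) - \frac{28076}{2 \left(- \frac{62}{-118}\right)} = - \frac{223}{39351} - \frac{28076}{2 \left(\left(-62\right) \left(- \frac{1}{118}\right)\right)} = - \frac{223}{39351} - \frac{28076}{2 \cdot \frac{31}{59}} = - \frac{223}{39351} - \frac{28076}{\frac{62}{59}} = - \frac{223}{39351} - \frac{828242}{31} = - \frac{32592157855}{1219881}$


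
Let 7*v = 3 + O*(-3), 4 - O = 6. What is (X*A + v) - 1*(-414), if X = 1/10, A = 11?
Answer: 29147/70 ≈ 416.39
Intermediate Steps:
O = -2 (O = 4 - 1*6 = 4 - 6 = -2)
v = 9/7 (v = (3 - 2*(-3))/7 = (3 + 6)/7 = (⅐)*9 = 9/7 ≈ 1.2857)
X = ⅒ ≈ 0.10000
(X*A + v) - 1*(-414) = ((⅒)*11 + 9/7) - 1*(-414) = (11/10 + 9/7) + 414 = 167/70 + 414 = 29147/70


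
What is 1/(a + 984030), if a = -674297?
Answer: 1/309733 ≈ 3.2286e-6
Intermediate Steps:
1/(a + 984030) = 1/(-674297 + 984030) = 1/309733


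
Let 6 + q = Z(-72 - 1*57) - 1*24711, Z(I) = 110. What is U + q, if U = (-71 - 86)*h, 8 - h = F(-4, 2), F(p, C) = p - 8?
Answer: -27747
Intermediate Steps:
F(p, C) = -8 + p
h = 20 (h = 8 - (-8 - 4) = 8 - 1*(-12) = 8 + 12 = 20)
q = -24607 (q = -6 + (110 - 1*24711) = -6 + (110 - 24711) = -6 - 24601 = -24607)
U = -3140 (U = (-71 - 86)*20 = -157*20 = -3140)
U + q = -3140 - 24607 = -27747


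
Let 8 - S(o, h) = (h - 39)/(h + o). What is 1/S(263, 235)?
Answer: 249/1894 ≈ 0.13147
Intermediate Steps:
S(o, h) = 8 - (-39 + h)/(h + o) (S(o, h) = 8 - (h - 39)/(h + o) = 8 - (-39 + h)/(h + o))
1/S(263, 235) = 1/((39 + 7*235 + 8*263)/(235 + 263)) = 1/((39 + 1645 + 2104)/498) = 1/((1/498)*3788) = 1/(1894/249) = 249/1894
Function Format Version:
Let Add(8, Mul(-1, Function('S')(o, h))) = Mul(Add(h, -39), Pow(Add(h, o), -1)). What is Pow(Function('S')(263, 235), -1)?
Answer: Rational(249, 1894) ≈ 0.13147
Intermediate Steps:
Function('S')(o, h) = Add(8, Mul(-1, Pow(Add(h, o), -1), Add(-39, h))) (Function('S')(o, h) = Add(8, Mul(-1, Mul(Add(h, -39), Pow(Add(h, o), -1)))) = Add(8, Mul(-1, Mul(Add(-39, h), Pow(Add(h, o), -1)))) = Add(8, Mul(-1, Mul(Pow(Add(h, o), -1), Add(-39, h)))) = Add(8, Mul(-1, Pow(Add(h, o), -1), Add(-39, h))))
Pow(Function('S')(263, 235), -1) = Pow(Mul(Pow(Add(235, 263), -1), Add(39, Mul(7, 235), Mul(8, 263))), -1) = Pow(Mul(Pow(498, -1), Add(39, 1645, 2104)), -1) = Pow(Mul(Rational(1, 498), 3788), -1) = Pow(Rational(1894, 249), -1) = Rational(249, 1894)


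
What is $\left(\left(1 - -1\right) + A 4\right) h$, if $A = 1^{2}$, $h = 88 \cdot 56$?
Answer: $29568$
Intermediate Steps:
$h = 4928$
$A = 1$
$\left(\left(1 - -1\right) + A 4\right) h = \left(\left(1 - -1\right) + 1 \cdot 4\right) 4928 = \left(\left(1 + 1\right) + 4\right) 4928 = \left(2 + 4\right) 4928 = 6 \cdot 4928 = 29568$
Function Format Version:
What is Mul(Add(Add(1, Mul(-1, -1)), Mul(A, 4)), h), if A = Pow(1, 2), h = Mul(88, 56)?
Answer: 29568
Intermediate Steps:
h = 4928
A = 1
Mul(Add(Add(1, Mul(-1, -1)), Mul(A, 4)), h) = Mul(Add(Add(1, Mul(-1, -1)), Mul(1, 4)), 4928) = Mul(Add(Add(1, 1), 4), 4928) = Mul(Add(2, 4), 4928) = Mul(6, 4928) = 29568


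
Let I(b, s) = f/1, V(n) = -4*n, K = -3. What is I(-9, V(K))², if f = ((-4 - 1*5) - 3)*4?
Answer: 2304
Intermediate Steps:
f = -48 (f = ((-4 - 5) - 3)*4 = (-9 - 3)*4 = -12*4 = -48)
I(b, s) = -48 (I(b, s) = -48/1 = -48*1 = -48)
I(-9, V(K))² = (-48)² = 2304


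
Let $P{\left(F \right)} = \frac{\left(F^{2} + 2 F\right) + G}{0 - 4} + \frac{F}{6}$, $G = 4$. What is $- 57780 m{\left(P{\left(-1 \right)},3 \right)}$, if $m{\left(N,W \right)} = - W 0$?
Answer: $0$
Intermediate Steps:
$P{\left(F \right)} = -1 - \frac{F}{3} - \frac{F^{2}}{4}$ ($P{\left(F \right)} = \frac{\left(F^{2} + 2 F\right) + 4}{0 - 4} + \frac{F}{6} = \frac{4 + F^{2} + 2 F}{-4} + F \frac{1}{6} = \left(4 + F^{2} + 2 F\right) \left(- \frac{1}{4}\right) + \frac{F}{6} = \left(-1 - \frac{F}{2} - \frac{F^{2}}{4}\right) + \frac{F}{6} = -1 - \frac{F}{3} - \frac{F^{2}}{4}$)
$m{\left(N,W \right)} = 0$ ($m{\left(N,W \right)} = \left(-1\right) 0 = 0$)
$- 57780 m{\left(P{\left(-1 \right)},3 \right)} = \left(-57780\right) 0 = 0$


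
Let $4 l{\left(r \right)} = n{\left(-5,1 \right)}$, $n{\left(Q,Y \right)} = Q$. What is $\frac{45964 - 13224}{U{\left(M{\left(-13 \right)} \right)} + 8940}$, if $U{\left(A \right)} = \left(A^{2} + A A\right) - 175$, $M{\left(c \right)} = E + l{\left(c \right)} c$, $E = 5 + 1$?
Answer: $\frac{261920}{78041} \approx 3.3562$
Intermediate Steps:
$l{\left(r \right)} = - \frac{5}{4}$ ($l{\left(r \right)} = \frac{1}{4} \left(-5\right) = - \frac{5}{4}$)
$E = 6$
$M{\left(c \right)} = 6 - \frac{5 c}{4}$
$U{\left(A \right)} = -175 + 2 A^{2}$ ($U{\left(A \right)} = \left(A^{2} + A^{2}\right) - 175 = 2 A^{2} - 175 = -175 + 2 A^{2}$)
$\frac{45964 - 13224}{U{\left(M{\left(-13 \right)} \right)} + 8940} = \frac{45964 - 13224}{\left(-175 + 2 \left(6 - - \frac{65}{4}\right)^{2}\right) + 8940} = \frac{32740}{\left(-175 + 2 \left(6 + \frac{65}{4}\right)^{2}\right) + 8940} = \frac{32740}{\left(-175 + 2 \left(\frac{89}{4}\right)^{2}\right) + 8940} = \frac{32740}{\left(-175 + 2 \cdot \frac{7921}{16}\right) + 8940} = \frac{32740}{\left(-175 + \frac{7921}{8}\right) + 8940} = \frac{32740}{\frac{6521}{8} + 8940} = \frac{32740}{\frac{78041}{8}} = 32740 \cdot \frac{8}{78041} = \frac{261920}{78041}$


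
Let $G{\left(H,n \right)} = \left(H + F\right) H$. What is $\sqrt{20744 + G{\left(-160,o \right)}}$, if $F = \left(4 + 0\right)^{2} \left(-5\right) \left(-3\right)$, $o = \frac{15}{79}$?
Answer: $2 \sqrt{1986} \approx 89.129$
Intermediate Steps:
$o = \frac{15}{79}$ ($o = 15 \cdot \frac{1}{79} = \frac{15}{79} \approx 0.18987$)
$F = 240$ ($F = 4^{2} \left(-5\right) \left(-3\right) = 16 \left(-5\right) \left(-3\right) = \left(-80\right) \left(-3\right) = 240$)
$G{\left(H,n \right)} = H \left(240 + H\right)$ ($G{\left(H,n \right)} = \left(H + 240\right) H = \left(240 + H\right) H = H \left(240 + H\right)$)
$\sqrt{20744 + G{\left(-160,o \right)}} = \sqrt{20744 - 160 \left(240 - 160\right)} = \sqrt{20744 - 12800} = \sqrt{7944} = 2 \sqrt{1986}$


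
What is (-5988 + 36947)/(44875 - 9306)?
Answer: 30959/35569 ≈ 0.87039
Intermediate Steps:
(-5988 + 36947)/(44875 - 9306) = 30959/35569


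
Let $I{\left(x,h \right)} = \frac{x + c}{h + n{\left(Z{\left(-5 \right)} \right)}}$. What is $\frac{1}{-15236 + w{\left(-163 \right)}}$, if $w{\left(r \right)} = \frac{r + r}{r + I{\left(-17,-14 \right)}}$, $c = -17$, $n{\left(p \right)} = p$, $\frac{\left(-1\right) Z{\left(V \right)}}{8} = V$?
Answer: $- \frac{1068}{16269929} \approx -6.5643 \cdot 10^{-5}$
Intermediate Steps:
$Z{\left(V \right)} = - 8 V$
$I{\left(x,h \right)} = \frac{-17 + x}{40 + h}$ ($I{\left(x,h \right)} = \frac{x - 17}{h - -40} = \frac{-17 + x}{h + 40} = \frac{-17 + x}{40 + h}$)
$w{\left(r \right)} = \frac{2 r}{- \frac{17}{13} + r}$ ($w{\left(r \right)} = \frac{r + r}{r + \frac{-17 - 17}{40 - 14}} = \frac{2 r}{r + \frac{1}{26} \left(-34\right)} = \frac{2 r}{r - \frac{17}{13}} = \frac{2 r}{- \frac{17}{13} + r}$)
$\frac{1}{-15236 + w{\left(-163 \right)}} = \frac{1}{-15236 + 26 \left(-163\right) \frac{1}{-17 + 13 \left(-163\right)}} = \frac{1}{-15236 + 26 \left(-163\right) \frac{1}{-17 - 2119}} = \frac{1}{-15236 + 26 \left(-163\right) \frac{1}{-2136}} = \frac{1}{-15236 + 26 \left(-163\right) \left(- \frac{1}{2136}\right)} = \frac{1}{-15236 + \frac{2119}{1068}} = \frac{1}{- \frac{16269929}{1068}} = - \frac{1068}{16269929}$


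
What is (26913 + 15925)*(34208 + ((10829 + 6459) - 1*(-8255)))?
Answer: 2559613338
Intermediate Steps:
(26913 + 15925)*(34208 + ((10829 + 6459) - 1*(-8255))) = 42838*(34208 + (17288 + 8255)) = 42838*(34208 + 25543) = 42838*59751 = 2559613338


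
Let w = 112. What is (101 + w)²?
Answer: 45369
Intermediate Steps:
(101 + w)² = (101 + 112)² = 213² = 45369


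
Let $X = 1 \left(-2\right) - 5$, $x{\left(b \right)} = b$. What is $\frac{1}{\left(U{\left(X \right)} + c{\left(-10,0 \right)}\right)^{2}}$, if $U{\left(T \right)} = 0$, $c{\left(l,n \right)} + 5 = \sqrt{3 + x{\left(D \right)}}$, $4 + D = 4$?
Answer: $\frac{1}{\left(5 - \sqrt{3}\right)^{2}} \approx 0.093637$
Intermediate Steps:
$D = 0$ ($D = -4 + 4 = 0$)
$X = -7$ ($X = -2 - 5 = -7$)
$c{\left(l,n \right)} = -5 + \sqrt{3}$ ($c{\left(l,n \right)} = -5 + \sqrt{3 + 0} = -5 + \sqrt{3}$)
$\frac{1}{\left(U{\left(X \right)} + c{\left(-10,0 \right)}\right)^{2}} = \frac{1}{\left(0 - \left(5 - \sqrt{3}\right)\right)^{2}} = \frac{1}{\left(-5 + \sqrt{3}\right)^{2}}$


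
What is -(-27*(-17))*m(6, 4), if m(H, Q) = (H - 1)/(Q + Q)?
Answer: -2295/8 ≈ -286.88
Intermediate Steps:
m(H, Q) = (-1 + H)/(2*Q) (m(H, Q) = (-1 + H)/((2*Q)) = (-1 + H)*(1/(2*Q)) = (-1 + H)/(2*Q))
-(-27*(-17))*m(6, 4) = -(-27*(-17))*(1/2)*(-1 + 6)/4 = -459*(1/2)*(1/4)*5 = -459*5/8 = -1*2295/8 = -2295/8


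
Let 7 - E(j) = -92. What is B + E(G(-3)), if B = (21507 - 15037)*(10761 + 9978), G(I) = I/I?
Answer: 134181429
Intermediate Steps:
G(I) = 1
E(j) = 99 (E(j) = 7 - 1*(-92) = 7 + 92 = 99)
B = 134181330 (B = 6470*20739 = 134181330)
B + E(G(-3)) = 134181330 + 99 = 134181429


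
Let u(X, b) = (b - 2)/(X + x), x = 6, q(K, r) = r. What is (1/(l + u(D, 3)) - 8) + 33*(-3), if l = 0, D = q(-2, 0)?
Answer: -101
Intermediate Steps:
D = 0
u(X, b) = (-2 + b)/(6 + X) (u(X, b) = (b - 2)/(X + 6) = (-2 + b)/(6 + X))
(1/(l + u(D, 3)) - 8) + 33*(-3) = (1/(0 + (-2 + 3)/(6 + 0)) - 8) + 33*(-3) = (1/(0 + 1/6) - 8) - 99 = (1/(0 + (⅙)*1) - 8) - 99 = (1/(0 + ⅙) - 8) - 99 = (1/(⅙) - 8) - 99 = (6 - 8) - 99 = -2 - 99 = -101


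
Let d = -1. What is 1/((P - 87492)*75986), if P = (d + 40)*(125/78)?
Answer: -1/6643417987 ≈ -1.5052e-10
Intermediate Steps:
P = 125/2 (P = (-1 + 40)*(125/78) = 39*(125*(1/78)) = 39*(125/78) = 125/2 ≈ 62.500)
1/((P - 87492)*75986) = 1/((125/2 - 87492)*75986) = (1/75986)/(-174859/2) = -2/174859*1/75986 = -1/6643417987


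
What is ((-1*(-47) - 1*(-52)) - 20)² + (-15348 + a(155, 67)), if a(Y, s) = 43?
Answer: -9064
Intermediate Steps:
((-1*(-47) - 1*(-52)) - 20)² + (-15348 + a(155, 67)) = ((-1*(-47) - 1*(-52)) - 20)² + (-15348 + 43) = ((47 + 52) - 20)² - 15305 = (99 - 20)² - 15305 = 79² - 15305 = 6241 - 15305 = -9064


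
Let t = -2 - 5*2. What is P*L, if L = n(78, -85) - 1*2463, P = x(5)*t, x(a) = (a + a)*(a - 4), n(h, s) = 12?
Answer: 294120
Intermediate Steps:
t = -12 (t = -2 - 10 = -12)
x(a) = 2*a*(-4 + a) (x(a) = (2*a)*(-4 + a) = 2*a*(-4 + a))
P = -120 (P = (2*5*(-4 + 5))*(-12) = (2*5*1)*(-12) = 10*(-12) = -120)
L = -2451 (L = 12 - 1*2463 = 12 - 2463 = -2451)
P*L = -120*(-2451) = 294120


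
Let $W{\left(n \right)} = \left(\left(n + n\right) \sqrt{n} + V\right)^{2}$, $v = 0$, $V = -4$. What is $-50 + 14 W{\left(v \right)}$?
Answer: $174$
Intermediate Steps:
$W{\left(n \right)} = \left(-4 + 2 n^{\frac{3}{2}}\right)^{2}$ ($W{\left(n \right)} = \left(\left(n + n\right) \sqrt{n} - 4\right)^{2} = \left(2 n \sqrt{n} - 4\right)^{2} = \left(2 n^{\frac{3}{2}} - 4\right)^{2} = \left(-4 + 2 n^{\frac{3}{2}}\right)^{2}$)
$-50 + 14 W{\left(v \right)} = -50 + 14 \cdot 4 \left(-2 + 0^{\frac{3}{2}}\right)^{2} = -50 + 14 \cdot 4 \left(-2 + 0\right)^{2} = -50 + 14 \cdot 4 \left(-2\right)^{2} = -50 + 14 \cdot 4 \cdot 4 = -50 + 14 \cdot 16 = -50 + 224 = 174$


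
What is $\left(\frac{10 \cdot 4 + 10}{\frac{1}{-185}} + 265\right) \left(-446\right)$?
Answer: $4007310$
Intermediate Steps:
$\left(\frac{10 \cdot 4 + 10}{\frac{1}{-185}} + 265\right) \left(-446\right) = \left(\frac{40 + 10}{- \frac{1}{185}} + 265\right) \left(-446\right) = \left(50 \left(-185\right) + 265\right) \left(-446\right) = \left(-9250 + 265\right) \left(-446\right) = \left(-8985\right) \left(-446\right) = 4007310$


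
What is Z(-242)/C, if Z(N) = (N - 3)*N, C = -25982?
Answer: -2695/1181 ≈ -2.2820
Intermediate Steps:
Z(N) = N*(-3 + N) (Z(N) = (-3 + N)*N = N*(-3 + N))
Z(-242)/C = -242*(-3 - 242)/(-25982) = -242*(-245)*(-1/25982) = 59290*(-1/25982) = -2695/1181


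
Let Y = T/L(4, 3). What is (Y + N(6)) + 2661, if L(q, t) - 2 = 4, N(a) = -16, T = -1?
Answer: 15869/6 ≈ 2644.8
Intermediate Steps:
L(q, t) = 6 (L(q, t) = 2 + 4 = 6)
Y = -⅙ (Y = -1/6 = (⅙)*(-1) = -⅙ ≈ -0.16667)
(Y + N(6)) + 2661 = (-⅙ - 16) + 2661 = -97/6 + 2661 = 15869/6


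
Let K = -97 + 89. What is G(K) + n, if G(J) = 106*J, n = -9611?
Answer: -10459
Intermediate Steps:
K = -8
G(K) + n = 106*(-8) - 9611 = -848 - 9611 = -10459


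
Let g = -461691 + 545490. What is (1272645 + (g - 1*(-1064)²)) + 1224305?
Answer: 1448653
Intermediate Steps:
g = 83799
(1272645 + (g - 1*(-1064)²)) + 1224305 = (1272645 + (83799 - 1*(-1064)²)) + 1224305 = (1272645 + (83799 - 1*1132096)) + 1224305 = (1272645 + (83799 - 1132096)) + 1224305 = (1272645 - 1048297) + 1224305 = 224348 + 1224305 = 1448653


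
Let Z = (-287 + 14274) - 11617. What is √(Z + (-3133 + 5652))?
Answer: √4889 ≈ 69.921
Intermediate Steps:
Z = 2370 (Z = 13987 - 11617 = 2370)
√(Z + (-3133 + 5652)) = √(2370 + (-3133 + 5652)) = √(2370 + 2519) = √4889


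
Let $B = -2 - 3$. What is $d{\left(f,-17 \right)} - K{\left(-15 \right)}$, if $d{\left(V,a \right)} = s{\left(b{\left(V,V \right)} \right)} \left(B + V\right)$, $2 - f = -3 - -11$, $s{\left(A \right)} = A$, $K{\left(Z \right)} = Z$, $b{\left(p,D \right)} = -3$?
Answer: $48$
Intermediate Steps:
$B = -5$
$f = -6$ ($f = 2 - \left(-3 - -11\right) = 2 - \left(-3 + 11\right) = 2 - 8 = -6$)
$d{\left(V,a \right)} = 15 - 3 V$ ($d{\left(V,a \right)} = - 3 \left(-5 + V\right) = 15 - 3 V$)
$d{\left(f,-17 \right)} - K{\left(-15 \right)} = \left(15 - -18\right) - -15 = \left(15 + 18\right) + 15 = 33 + 15 = 48$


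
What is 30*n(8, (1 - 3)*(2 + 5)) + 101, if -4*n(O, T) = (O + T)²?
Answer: -169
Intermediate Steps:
n(O, T) = -(O + T)²/4
30*n(8, (1 - 3)*(2 + 5)) + 101 = 30*(-(8 + (1 - 3)*(2 + 5))²/4) + 101 = 30*(-(8 - 2*7)²/4) + 101 = 30*(-(8 - 14)²/4) + 101 = 30*(-¼*(-6)²) + 101 = 30*(-¼*36) + 101 = 30*(-9) + 101 = -270 + 101 = -169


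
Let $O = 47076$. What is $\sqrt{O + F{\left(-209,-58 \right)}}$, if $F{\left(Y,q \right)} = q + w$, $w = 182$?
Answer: $20 \sqrt{118} \approx 217.26$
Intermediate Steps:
$F{\left(Y,q \right)} = 182 + q$ ($F{\left(Y,q \right)} = q + 182 = 182 + q$)
$\sqrt{O + F{\left(-209,-58 \right)}} = \sqrt{47076 + \left(182 - 58\right)} = \sqrt{47076 + 124} = \sqrt{47200} = 20 \sqrt{118}$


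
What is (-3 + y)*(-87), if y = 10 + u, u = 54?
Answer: -5307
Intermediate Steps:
y = 64 (y = 10 + 54 = 64)
(-3 + y)*(-87) = (-3 + 64)*(-87) = 61*(-87) = -5307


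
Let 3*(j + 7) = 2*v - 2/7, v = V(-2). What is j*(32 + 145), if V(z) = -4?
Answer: -12095/7 ≈ -1727.9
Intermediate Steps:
v = -4
j = -205/21 (j = -7 + (2*(-4) - 2/7)/3 = -7 + (-8 - 2*⅐)/3 = -7 + (-8 - 2/7)/3 = -7 + (⅓)*(-58/7) = -7 - 58/21 = -205/21 ≈ -9.7619)
j*(32 + 145) = -205*(32 + 145)/21 = -205/21*177 = -12095/7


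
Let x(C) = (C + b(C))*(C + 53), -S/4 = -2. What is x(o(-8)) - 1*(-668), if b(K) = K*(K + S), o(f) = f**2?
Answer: 547292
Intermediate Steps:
S = 8 (S = -4*(-2) = 8)
b(K) = K*(8 + K) (b(K) = K*(K + 8) = K*(8 + K))
x(C) = (53 + C)*(C + C*(8 + C)) (x(C) = (C + C*(8 + C))*(C + 53) = (C + C*(8 + C))*(53 + C) = (53 + C)*(C + C*(8 + C)))
x(o(-8)) - 1*(-668) = (-8)**2*(477 + ((-8)**2)**2 + 62*(-8)**2) - 1*(-668) = 64*(477 + 64**2 + 62*64) + 668 = 64*(477 + 4096 + 3968) + 668 = 64*8541 + 668 = 546624 + 668 = 547292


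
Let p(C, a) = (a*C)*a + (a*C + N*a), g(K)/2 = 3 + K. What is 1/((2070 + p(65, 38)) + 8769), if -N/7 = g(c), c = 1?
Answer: 1/105041 ≈ 9.5201e-6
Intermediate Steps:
g(K) = 6 + 2*K (g(K) = 2*(3 + K) = 6 + 2*K)
N = -56 (N = -7*(6 + 2*1) = -7*(6 + 2) = -7*8 = -56)
p(C, a) = -56*a + C*a + C*a² (p(C, a) = (a*C)*a + (a*C - 56*a) = (C*a)*a + (C*a - 56*a) = C*a² + (-56*a + C*a) = -56*a + C*a + C*a²)
1/((2070 + p(65, 38)) + 8769) = 1/((2070 + 38*(-56 + 65 + 65*38)) + 8769) = 1/((2070 + 38*(-56 + 65 + 2470)) + 8769) = 1/((2070 + 38*2479) + 8769) = 1/((2070 + 94202) + 8769) = 1/(96272 + 8769) = 1/105041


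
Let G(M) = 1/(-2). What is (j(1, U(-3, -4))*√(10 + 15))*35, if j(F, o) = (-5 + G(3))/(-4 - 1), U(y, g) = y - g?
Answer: 385/2 ≈ 192.50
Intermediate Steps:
G(M) = -½
j(F, o) = 11/10 (j(F, o) = (-5 - ½)/(-4 - 1) = -11/2/(-5) = -11/2*(-⅕) = 11/10)
(j(1, U(-3, -4))*√(10 + 15))*35 = (11*√(10 + 15)/10)*35 = (11*√25/10)*35 = ((11/10)*5)*35 = (11/2)*35 = 385/2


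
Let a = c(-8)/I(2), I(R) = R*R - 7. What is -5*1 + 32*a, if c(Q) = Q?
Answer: 241/3 ≈ 80.333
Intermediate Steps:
I(R) = -7 + R**2 (I(R) = R**2 - 7 = -7 + R**2)
a = 8/3 (a = -8/(-7 + 2**2) = -8/(-7 + 4) = -8/(-3) = -8*(-1/3) = 8/3 ≈ 2.6667)
-5*1 + 32*a = -5*1 + 32*(8/3) = -5 + 256/3 = 241/3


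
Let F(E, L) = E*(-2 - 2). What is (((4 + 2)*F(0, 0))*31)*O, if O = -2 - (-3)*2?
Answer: 0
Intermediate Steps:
F(E, L) = -4*E (F(E, L) = E*(-4) = -4*E)
O = 4 (O = -2 - 1*(-6) = -2 + 6 = 4)
(((4 + 2)*F(0, 0))*31)*O = (((4 + 2)*(-4*0))*31)*4 = ((6*0)*31)*4 = (0*31)*4 = 0*4 = 0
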